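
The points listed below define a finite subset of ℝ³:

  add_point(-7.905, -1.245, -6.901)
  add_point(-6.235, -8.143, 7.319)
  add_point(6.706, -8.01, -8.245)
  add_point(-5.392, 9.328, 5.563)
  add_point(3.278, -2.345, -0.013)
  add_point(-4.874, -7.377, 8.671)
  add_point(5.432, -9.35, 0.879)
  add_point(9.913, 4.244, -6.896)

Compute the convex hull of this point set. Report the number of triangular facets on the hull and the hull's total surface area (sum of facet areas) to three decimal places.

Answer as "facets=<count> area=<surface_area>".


facets=10 area=902.142

Extreme-point indices: [0, 1, 2, 3, 5, 6, 7] — 7 of 8 on the boundary.

Triangle areas on the boundary:
  f1: (p3, p7, p0) → 145.3209
  f2: (p3, p6, p7) → 158.8345
  f3: (p1, p3, p0) → 119.6833
  f4: (p2, p7, p0) → 101.1520
  f5: (p2, p6, p7) → 59.1517
  f6: (p2, p1, p0) → 125.7353
  f7: (p2, p1, p6) → 50.8252
  f8: (p5, p3, p6) → 110.8678
  f9: (p5, p1, p6) → 13.4626
  f10: (p5, p1, p3) → 17.1089
Σ area = 902.142

Check V−E+F: 7 − 15 + 10 = 2.


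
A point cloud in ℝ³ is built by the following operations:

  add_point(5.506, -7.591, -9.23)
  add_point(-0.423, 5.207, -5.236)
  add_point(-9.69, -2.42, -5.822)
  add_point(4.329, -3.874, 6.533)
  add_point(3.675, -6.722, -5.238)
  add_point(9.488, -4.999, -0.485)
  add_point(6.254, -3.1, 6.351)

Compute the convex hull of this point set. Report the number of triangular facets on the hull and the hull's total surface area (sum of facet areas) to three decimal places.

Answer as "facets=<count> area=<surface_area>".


Points on the hull: [0, 1, 2, 3, 4, 5, 6] (7 of 7).

Per-facet area ½‖(b−a)×(c−a)‖:
  f1: (p3, p1, p2) → 93.3160
  f2: (p0, p1, p2) → 85.1518
  f3: (p0, p1, p5) → 69.4726
  f4: (p0, p3, p5) → 37.8364
  f5: (p6, p1, p5) → 57.7007
  f6: (p6, p3, p5) → 7.5453
  f7: (p6, p3, p1) → 16.2519
  f8: (p4, p3, p2) → 85.1995
  f9: (p4, p0, p2) → 28.6722
  f10: (p4, p0, p3) → 12.4360
Σ area = 493.582

Euler characteristic 7−15+10 = 2 ✓

facets=10 area=493.582


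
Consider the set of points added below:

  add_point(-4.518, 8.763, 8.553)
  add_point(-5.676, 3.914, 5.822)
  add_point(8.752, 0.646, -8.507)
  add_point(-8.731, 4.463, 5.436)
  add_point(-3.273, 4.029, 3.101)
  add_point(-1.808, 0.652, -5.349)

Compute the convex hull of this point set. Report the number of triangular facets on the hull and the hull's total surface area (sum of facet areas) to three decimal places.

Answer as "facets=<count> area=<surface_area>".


Hull vertices (5/6): indices [0, 1, 2, 3, 5].

Facet areas (half cross-product norm):
  f1: (p1, p0, p3) → 8.8374
  f2: (p1, p0, p2) → 55.3196
  f3: (p5, p0, p3) → 44.1052
  f4: (p5, p0, p2) → 82.3067
  f5: (p5, p1, p3) → 18.6075
  f6: (p5, p1, p2) → 55.8411
Σ area = 265.018

Check V−E+F: 5 − 9 + 6 = 2.

facets=6 area=265.018


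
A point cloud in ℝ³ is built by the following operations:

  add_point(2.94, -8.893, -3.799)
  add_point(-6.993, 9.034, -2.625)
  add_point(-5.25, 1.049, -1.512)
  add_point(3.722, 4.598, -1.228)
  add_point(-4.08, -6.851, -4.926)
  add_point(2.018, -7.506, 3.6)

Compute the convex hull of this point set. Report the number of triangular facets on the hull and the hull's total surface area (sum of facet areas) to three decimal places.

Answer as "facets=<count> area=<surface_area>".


Hull vertices (6/6): indices [0, 1, 2, 3, 4, 5].

Per-facet area ½‖(b−a)×(c−a)‖:
  f1: (p4, p3, p1) → 81.5683
  f2: (p5, p3, p1) → 73.8020
  f3: (p0, p4, p3) → 49.9687
  f4: (p0, p5, p3) → 48.7705
  f5: (p0, p5, p4) → 28.0470
  f6: (p2, p4, p1) → 18.5207
  f7: (p2, p5, p1) → 26.6452
  f8: (p2, p5, p4) → 44.8296
Σ area = 372.152

Euler characteristic 6−12+8 = 2 ✓

facets=8 area=372.152


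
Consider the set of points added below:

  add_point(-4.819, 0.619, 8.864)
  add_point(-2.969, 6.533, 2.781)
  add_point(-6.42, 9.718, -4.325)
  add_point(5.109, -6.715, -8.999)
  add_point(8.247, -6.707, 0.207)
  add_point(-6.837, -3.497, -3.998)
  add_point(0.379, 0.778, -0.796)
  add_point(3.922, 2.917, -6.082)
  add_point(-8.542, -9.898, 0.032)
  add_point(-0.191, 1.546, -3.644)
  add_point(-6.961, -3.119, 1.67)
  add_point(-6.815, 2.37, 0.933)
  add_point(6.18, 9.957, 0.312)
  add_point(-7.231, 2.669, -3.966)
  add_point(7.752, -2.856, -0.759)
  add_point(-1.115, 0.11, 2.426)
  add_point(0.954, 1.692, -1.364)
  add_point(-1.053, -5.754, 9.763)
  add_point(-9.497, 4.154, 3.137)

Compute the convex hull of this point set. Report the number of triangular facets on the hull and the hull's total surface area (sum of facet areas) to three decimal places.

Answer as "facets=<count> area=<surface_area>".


facets=22 area=1021.045

Hull vertices (13/19): indices [0, 1, 2, 3, 4, 5, 7, 8, 12, 13, 14, 17, 18].

Area of each hull facet:
  f1: (p8, p3, p4) → 78.5488
  f2: (p17, p12, p4) → 110.7803
  f3: (p17, p8, p4) → 85.5431
  f4: (p14, p12, p4) → 8.3155
  f5: (p14, p3, p4) → 18.7475
  f6: (p14, p3, p12) → 55.0794
  f7: (p1, p2, p18) → 28.9705
  f8: (p1, p2, p12) → 42.8827
  f9: (p0, p8, p18) → 56.2404
  f10: (p0, p17, p8) → 48.0310
  f11: (p0, p1, p18) → 26.6830
  f12: (p0, p17, p12) → 61.1928
  f13: (p0, p1, p12) → 35.1097
  f14: (p7, p3, p12) → 26.4222
  f15: (p7, p2, p12) → 58.4259
  f16: (p7, p2, p3) → 47.8981
  f17: (p13, p8, p18) → 49.9720
  f18: (p13, p2, p18) → 26.8333
  f19: (p13, p2, p3) → 51.1307
  f20: (p5, p8, p3) → 50.7664
  f21: (p5, p13, p3) → 39.3304
  f22: (p5, p13, p8) → 14.1417
Σ area = 1021.045

Euler: V−E+F = 13−33+22 = 2.


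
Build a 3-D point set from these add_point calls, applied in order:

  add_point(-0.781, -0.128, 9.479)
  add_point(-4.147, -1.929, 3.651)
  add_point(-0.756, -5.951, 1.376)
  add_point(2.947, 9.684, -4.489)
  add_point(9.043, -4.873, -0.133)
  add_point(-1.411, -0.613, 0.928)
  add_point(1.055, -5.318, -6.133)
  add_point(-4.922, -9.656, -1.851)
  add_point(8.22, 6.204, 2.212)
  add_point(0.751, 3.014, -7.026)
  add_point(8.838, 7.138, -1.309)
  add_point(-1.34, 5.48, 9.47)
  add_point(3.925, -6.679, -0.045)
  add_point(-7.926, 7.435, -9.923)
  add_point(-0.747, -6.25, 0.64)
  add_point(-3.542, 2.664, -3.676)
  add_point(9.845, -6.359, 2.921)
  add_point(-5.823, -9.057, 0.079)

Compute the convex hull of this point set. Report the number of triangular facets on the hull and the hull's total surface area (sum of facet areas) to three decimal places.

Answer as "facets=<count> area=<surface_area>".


facets=22 area=972.033

Points on the hull: [0, 1, 3, 4, 6, 7, 8, 9, 10, 11, 13, 16, 17] (13 of 18).

Per-facet area ½‖(b−a)×(c−a)‖:
  f1: (p6, p7, p13) → 67.9311
  f2: (p6, p7, p16) → 53.8480
  f3: (p17, p7, p13) → 21.1317
  f4: (p17, p7, p16) → 17.5195
  f5: (p17, p0, p16) → 91.6875
  f6: (p8, p10, p16) → 22.4868
  f7: (p8, p3, p10) → 12.2640
  f8: (p4, p10, p16) → 18.0797
  f9: (p4, p6, p16) → 12.6351
  f10: (p4, p6, p10) → 60.3295
  f11: (p1, p17, p13) → 68.6585
  f12: (p9, p6, p10) → 42.9365
  f13: (p9, p3, p10) → 26.6626
  f14: (p9, p6, p13) → 37.0442
  f15: (p9, p3, p13) → 37.8986
  f16: (p11, p0, p16) → 33.6114
  f17: (p11, p8, p16) → 76.2796
  f18: (p11, p8, p3) → 55.3712
  f19: (p11, p3, p13) → 93.3982
  f20: (p11, p1, p13) → 82.5372
  f21: (p11, p17, p0) → 31.3097
  f22: (p11, p1, p17) → 8.4125
Σ area = 972.033

Check V−E+F: 13 − 33 + 22 = 2.


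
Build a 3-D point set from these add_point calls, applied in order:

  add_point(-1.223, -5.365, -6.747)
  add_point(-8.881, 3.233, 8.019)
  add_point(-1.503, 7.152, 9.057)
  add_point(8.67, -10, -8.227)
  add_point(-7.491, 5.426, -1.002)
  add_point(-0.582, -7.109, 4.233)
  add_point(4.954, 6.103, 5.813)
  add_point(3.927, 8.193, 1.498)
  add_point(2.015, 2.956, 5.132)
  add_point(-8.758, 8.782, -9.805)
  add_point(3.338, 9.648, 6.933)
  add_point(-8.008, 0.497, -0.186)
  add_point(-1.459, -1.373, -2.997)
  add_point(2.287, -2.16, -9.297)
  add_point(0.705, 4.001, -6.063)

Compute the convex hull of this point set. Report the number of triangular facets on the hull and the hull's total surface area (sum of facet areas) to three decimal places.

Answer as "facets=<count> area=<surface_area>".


facets=20 area=1007.049

Extreme-point indices: [0, 1, 2, 3, 5, 6, 7, 9, 10, 11, 13, 14] — 12 of 15 on the boundary.

Per-facet area ½‖(b−a)×(c−a)‖:
  f1: (p7, p9, p10) → 40.0918
  f2: (p2, p5, p1) → 57.4367
  f3: (p2, p9, p1) → 78.5515
  f4: (p2, p9, p10) → 59.0926
  f5: (p6, p5, p3) → 113.7063
  f6: (p6, p7, p3) → 51.8925
  f7: (p6, p7, p10) → 9.7100
  f8: (p6, p2, p10) → 11.8299
  f9: (p6, p2, p5) → 51.9447
  f10: (p0, p5, p3) → 61.3796
  f11: (p14, p7, p3) → 70.7918
  f12: (p14, p7, p9) → 48.1129
  f13: (p11, p5, p1) → 49.8359
  f14: (p11, p0, p5) → 54.7869
  f15: (p11, p9, p1) → 47.7763
  f16: (p11, p0, p9) → 70.4900
  f17: (p13, p14, p3) → 23.6870
  f18: (p13, p14, p9) → 36.7144
  f19: (p13, p0, p3) → 27.2823
  f20: (p13, p0, p9) → 41.9359
Σ area = 1007.049

Euler characteristic 12−30+20 = 2 ✓


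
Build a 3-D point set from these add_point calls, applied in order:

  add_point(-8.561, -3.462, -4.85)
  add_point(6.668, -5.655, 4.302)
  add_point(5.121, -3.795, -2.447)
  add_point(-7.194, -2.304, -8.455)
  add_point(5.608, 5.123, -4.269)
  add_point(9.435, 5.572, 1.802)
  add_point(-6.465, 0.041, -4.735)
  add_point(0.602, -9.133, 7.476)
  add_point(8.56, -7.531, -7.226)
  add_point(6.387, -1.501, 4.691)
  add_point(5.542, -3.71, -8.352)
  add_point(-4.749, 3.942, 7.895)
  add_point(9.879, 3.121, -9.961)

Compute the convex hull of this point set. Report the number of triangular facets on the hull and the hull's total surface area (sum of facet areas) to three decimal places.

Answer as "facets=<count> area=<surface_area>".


facets=20 area=944.013

Extreme-point indices: [0, 1, 3, 4, 5, 6, 7, 8, 9, 10, 11, 12] — 12 of 13 on the boundary.

Triangle areas on the boundary:
  f1: (p11, p7, p0) → 99.5233
  f2: (p8, p7, p0) → 124.3219
  f3: (p8, p5, p12) → 66.5070
  f4: (p6, p11, p0) → 25.5588
  f5: (p9, p11, p7) → 61.8301
  f6: (p9, p5, p11) → 52.6027
  f7: (p3, p8, p0) → 33.0422
  f8: (p3, p6, p0) → 7.5486
  f9: (p4, p6, p11) → 84.2170
  f10: (p4, p5, p12) → 24.8011
  f11: (p4, p5, p11) → 55.0778
  f12: (p4, p3, p12) → 56.2871
  f13: (p4, p3, p6) → 26.9694
  f14: (p1, p8, p5) → 69.6842
  f15: (p1, p9, p5) → 10.3966
  f16: (p1, p8, p7) → 40.4020
  f17: (p1, p9, p7) → 14.9888
  f18: (p10, p8, p12) → 19.2364
  f19: (p10, p3, p12) → 47.7179
  f20: (p10, p3, p8) → 23.2995
Σ area = 944.013

Check V−E+F: 12 − 30 + 20 = 2.


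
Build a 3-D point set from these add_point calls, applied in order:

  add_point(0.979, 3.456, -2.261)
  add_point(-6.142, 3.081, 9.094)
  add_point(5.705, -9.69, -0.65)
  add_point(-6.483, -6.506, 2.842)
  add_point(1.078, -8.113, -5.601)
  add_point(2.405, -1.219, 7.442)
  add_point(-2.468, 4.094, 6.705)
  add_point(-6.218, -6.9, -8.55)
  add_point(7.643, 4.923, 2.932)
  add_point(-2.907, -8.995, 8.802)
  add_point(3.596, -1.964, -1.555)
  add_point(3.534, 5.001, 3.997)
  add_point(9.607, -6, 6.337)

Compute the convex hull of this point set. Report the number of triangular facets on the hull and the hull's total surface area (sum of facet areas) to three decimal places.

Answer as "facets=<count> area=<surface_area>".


Hull vertices (12/13): indices [0, 1, 2, 3, 4, 5, 6, 7, 8, 9, 11, 12].

Facet areas (half cross-product norm):
  f1: (p1, p7, p3) → 53.4645
  f2: (p9, p1, p3) → 41.6311
  f3: (p9, p1, p12) → 81.8791
  f4: (p9, p2, p12) → 53.6431
  f5: (p9, p7, p3) → 26.1437
  f6: (p9, p2, p7) → 92.0959
  f7: (p5, p1, p12) → 5.3344
  f8: (p0, p1, p7) → 94.1269
  f9: (p6, p1, p11) → 2.6053
  f10: (p6, p0, p11) → 23.0436
  f11: (p6, p0, p1) → 13.7564
  f12: (p4, p2, p7) → 11.6383
  f13: (p4, p0, p7) → 47.8783
  f14: (p8, p2, p12) → 50.9592
  f15: (p8, p0, p11) → 14.6011
  f16: (p8, p4, p2) → 52.7416
  f17: (p8, p4, p0) → 48.8092
  f18: (p8, p5, p12) → 39.7353
  f19: (p8, p1, p11) → 6.9618
  f20: (p8, p5, p1) → 42.9944
Σ area = 804.043

Euler: V−E+F = 12−30+20 = 2.

facets=20 area=804.043


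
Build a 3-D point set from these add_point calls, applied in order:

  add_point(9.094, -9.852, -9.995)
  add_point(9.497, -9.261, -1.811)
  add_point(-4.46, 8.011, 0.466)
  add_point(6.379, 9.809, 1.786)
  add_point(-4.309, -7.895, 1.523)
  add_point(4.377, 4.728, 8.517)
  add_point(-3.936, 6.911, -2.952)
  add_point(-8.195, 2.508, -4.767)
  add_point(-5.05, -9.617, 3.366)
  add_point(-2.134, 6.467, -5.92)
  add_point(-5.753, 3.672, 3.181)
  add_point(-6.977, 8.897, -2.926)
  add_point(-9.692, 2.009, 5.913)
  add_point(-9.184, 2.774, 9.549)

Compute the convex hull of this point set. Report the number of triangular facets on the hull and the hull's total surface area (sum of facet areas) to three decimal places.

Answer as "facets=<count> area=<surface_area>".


facets=18 area=1131.549

Hull vertices (11/14): indices [0, 1, 2, 3, 5, 7, 8, 9, 11, 12, 13].

Area of each hull facet:
  f1: (p0, p3, p1) → 78.2887
  f2: (p5, p3, p1) → 78.4388
  f3: (p9, p0, p3) → 120.8313
  f4: (p9, p11, p3) → 36.6757
  f5: (p2, p11, p3) → 18.5130
  f6: (p13, p11, p12) → 17.4639
  f7: (p13, p2, p11) → 21.8410
  f8: (p13, p5, p3) → 55.3295
  f9: (p13, p2, p3) → 58.7995
  f10: (p8, p5, p1) → 125.7556
  f11: (p8, p0, p1) → 60.7902
  f12: (p8, p13, p5) → 97.4258
  f13: (p8, p13, p12) → 22.6145
  f14: (p7, p9, p0) → 74.0134
  f15: (p7, p9, p11) → 19.5059
  f16: (p7, p8, p0) → 142.0311
  f17: (p7, p11, p12) → 35.7453
  f18: (p7, p8, p12) → 67.4862
Σ area = 1131.549

Euler characteristic 11−27+18 = 2 ✓


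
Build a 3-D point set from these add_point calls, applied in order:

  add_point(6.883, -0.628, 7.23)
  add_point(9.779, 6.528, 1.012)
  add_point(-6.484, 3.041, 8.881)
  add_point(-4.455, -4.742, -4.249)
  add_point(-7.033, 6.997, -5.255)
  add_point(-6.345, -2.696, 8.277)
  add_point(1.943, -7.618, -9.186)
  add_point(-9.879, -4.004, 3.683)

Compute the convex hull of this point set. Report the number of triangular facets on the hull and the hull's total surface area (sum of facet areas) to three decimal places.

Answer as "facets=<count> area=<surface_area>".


facets=12 area=835.528

Extreme-point indices: [0, 1, 2, 3, 4, 5, 6, 7] — 8 of 8 on the boundary.

Area of each hull facet:
  f1: (p4, p6, p1) → 143.1944
  f2: (p2, p4, p7) → 64.7554
  f3: (p2, p4, p1) → 122.0401
  f4: (p0, p6, p1) → 89.7958
  f5: (p0, p2, p1) → 68.2474
  f6: (p3, p6, p7) → 16.2816
  f7: (p3, p4, p7) → 57.6532
  f8: (p3, p4, p6) → 46.5081
  f9: (p5, p2, p7) → 16.4299
  f10: (p5, p0, p2) → 38.4611
  f11: (p5, p6, p7) → 51.8536
  f12: (p5, p0, p6) → 120.3071
Σ area = 835.528

Euler: V−E+F = 8−18+12 = 2.


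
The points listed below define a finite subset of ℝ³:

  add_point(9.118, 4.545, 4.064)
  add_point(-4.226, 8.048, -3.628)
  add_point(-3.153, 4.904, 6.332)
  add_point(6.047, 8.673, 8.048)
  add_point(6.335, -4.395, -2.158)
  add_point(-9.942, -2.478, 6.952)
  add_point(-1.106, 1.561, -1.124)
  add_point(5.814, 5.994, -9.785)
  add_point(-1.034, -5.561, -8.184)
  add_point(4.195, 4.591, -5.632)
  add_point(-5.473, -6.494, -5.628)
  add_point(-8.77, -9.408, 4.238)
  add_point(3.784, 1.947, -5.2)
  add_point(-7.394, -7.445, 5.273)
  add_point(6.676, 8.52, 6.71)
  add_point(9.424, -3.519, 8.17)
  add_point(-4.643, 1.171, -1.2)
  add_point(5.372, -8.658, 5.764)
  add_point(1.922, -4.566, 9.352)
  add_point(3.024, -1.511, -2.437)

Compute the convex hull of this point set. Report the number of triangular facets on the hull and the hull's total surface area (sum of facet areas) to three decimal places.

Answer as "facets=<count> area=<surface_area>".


facets=24 area=1142.691

Hull vertices (14/20): indices [0, 1, 2, 3, 4, 5, 7, 8, 10, 11, 14, 15, 17, 18].

Triangle areas on the boundary:
  f1: (p18, p3, p5) → 85.0553
  f2: (p18, p3, p15) → 48.0965
  f3: (p1, p8, p7) → 76.0611
  f4: (p0, p3, p15) → 28.0716
  f5: (p0, p7, p15) → 54.6627
  f6: (p4, p7, p15) → 59.9605
  f7: (p4, p8, p7) → 58.9107
  f8: (p2, p3, p5) → 24.0719
  f9: (p2, p1, p5) → 51.5805
  f10: (p2, p1, p3) → 52.4230
  f11: (p14, p0, p3) → 2.7945
  f12: (p14, p0, p7) → 36.6431
  f13: (p14, p1, p3) → 10.6011
  f14: (p14, p1, p7) → 87.0125
  f15: (p17, p18, p15) → 21.0516
  f16: (p17, p4, p15) → 31.3614
  f17: (p17, p4, p8) → 39.5490
  f18: (p11, p17, p8) → 97.1345
  f19: (p11, p18, p5) → 44.9621
  f20: (p11, p17, p18) → 41.2441
  f21: (p10, p1, p8) → 37.7075
  f22: (p10, p11, p8) → 18.3793
  f23: (p10, p1, p5) → 94.9975
  f24: (p10, p11, p5) → 40.3585
Σ area = 1142.691

Check V−E+F: 14 − 36 + 24 = 2.


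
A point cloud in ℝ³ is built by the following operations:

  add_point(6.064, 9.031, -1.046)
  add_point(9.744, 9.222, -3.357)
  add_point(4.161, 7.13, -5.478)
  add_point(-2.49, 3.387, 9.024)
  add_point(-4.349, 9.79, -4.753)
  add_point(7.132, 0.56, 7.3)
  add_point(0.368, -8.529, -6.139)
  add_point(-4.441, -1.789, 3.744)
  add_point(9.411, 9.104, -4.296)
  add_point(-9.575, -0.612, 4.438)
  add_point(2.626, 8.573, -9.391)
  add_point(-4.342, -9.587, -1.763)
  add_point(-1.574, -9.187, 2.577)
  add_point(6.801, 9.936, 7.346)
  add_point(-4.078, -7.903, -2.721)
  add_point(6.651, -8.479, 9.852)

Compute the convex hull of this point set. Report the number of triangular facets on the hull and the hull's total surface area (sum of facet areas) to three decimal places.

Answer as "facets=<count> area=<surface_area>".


Points on the hull: [1, 3, 4, 5, 6, 8, 9, 10, 11, 12, 13, 14, 15] (13 of 16).

Facet areas (half cross-product norm):
  f1: (p12, p15, p9) → 61.1123
  f2: (p12, p11, p9) → 30.1900
  f3: (p12, p11, p15) → 7.8085
  f4: (p3, p15, p9) → 69.2514
  f5: (p3, p13, p15) → 86.1369
  f6: (p5, p15, p1) → 38.3715
  f7: (p5, p13, p1) → 52.0188
  f8: (p5, p13, p15) → 12.7432
  f9: (p14, p11, p9) → 11.1688
  f10: (p6, p11, p15) → 52.2138
  f11: (p6, p14, p11) → 5.2493
  f12: (p4, p3, p9) → 66.8152
  f13: (p4, p3, p13) → 84.6256
  f14: (p4, p14, p9) → 85.5381
  f15: (p4, p13, p1) → 77.6670
  f16: (p4, p6, p10) → 74.1224
  f17: (p4, p6, p14) → 50.1824
  f18: (p8, p6, p10) → 74.5169
  f19: (p8, p4, p1) → 6.4605
  f20: (p8, p4, p10) → 34.0841
  f21: (p8, p15, p1) → 10.1786
  f22: (p8, p6, p15) → 165.3216
Σ area = 1155.777

Euler: V−E+F = 13−33+22 = 2.

facets=22 area=1155.777


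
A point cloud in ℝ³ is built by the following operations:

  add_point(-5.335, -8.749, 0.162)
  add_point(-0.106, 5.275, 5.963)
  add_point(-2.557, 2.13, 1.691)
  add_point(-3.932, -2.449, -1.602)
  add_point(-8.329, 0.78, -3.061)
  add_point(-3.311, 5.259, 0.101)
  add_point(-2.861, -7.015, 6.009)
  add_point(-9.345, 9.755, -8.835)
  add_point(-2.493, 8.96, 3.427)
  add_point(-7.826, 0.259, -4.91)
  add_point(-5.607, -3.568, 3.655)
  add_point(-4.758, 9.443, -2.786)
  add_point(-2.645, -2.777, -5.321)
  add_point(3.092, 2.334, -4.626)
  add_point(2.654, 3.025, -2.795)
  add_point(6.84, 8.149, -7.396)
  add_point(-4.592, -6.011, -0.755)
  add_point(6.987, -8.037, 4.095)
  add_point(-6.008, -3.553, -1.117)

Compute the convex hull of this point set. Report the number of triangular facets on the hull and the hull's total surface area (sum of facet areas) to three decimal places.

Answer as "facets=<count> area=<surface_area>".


facets=20 area=878.588

Hull vertices (12/19): indices [0, 1, 4, 6, 7, 8, 9, 10, 11, 12, 15, 17].

Facet areas (half cross-product norm):
  f1: (p6, p0, p17) → 32.6908
  f2: (p1, p6, p17) → 63.0813
  f3: (p1, p15, p17) → 115.0943
  f4: (p1, p15, p8) → 36.2728
  f5: (p9, p4, p7) → 10.2839
  f6: (p9, p4, p0) → 10.4176
  f7: (p12, p0, p17) → 54.7567
  f8: (p12, p15, p17) → 105.4381
  f9: (p12, p9, p0) → 25.6888
  f10: (p12, p15, p7) → 99.0901
  f11: (p12, p9, p7) → 25.8726
  f12: (p11, p8, p7) → 7.4536
  f13: (p11, p15, p7) → 45.9003
  f14: (p11, p15, p8) → 41.5896
  f15: (p10, p1, p6) → 26.1804
  f16: (p10, p1, p8) → 26.1736
  f17: (p10, p6, p0) → 14.7369
  f18: (p10, p4, p0) → 26.4278
  f19: (p10, p8, p7) → 90.7230
  f20: (p10, p4, p7) → 20.7157
Σ area = 878.588

Check V−E+F: 12 − 30 + 20 = 2.


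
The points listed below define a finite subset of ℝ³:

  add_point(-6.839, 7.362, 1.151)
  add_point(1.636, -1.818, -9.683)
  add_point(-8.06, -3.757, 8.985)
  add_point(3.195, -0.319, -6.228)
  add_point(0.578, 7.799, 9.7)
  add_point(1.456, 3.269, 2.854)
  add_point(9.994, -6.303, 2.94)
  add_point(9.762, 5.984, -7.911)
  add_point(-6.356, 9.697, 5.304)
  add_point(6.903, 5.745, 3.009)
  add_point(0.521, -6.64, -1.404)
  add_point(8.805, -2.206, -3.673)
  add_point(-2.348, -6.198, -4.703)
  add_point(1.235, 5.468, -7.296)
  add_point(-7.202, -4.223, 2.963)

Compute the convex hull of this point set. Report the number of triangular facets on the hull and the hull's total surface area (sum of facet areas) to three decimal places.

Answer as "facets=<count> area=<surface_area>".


Hull vertices (13/15): indices [0, 1, 2, 4, 6, 7, 8, 9, 10, 11, 12, 13, 14].

Per-facet area ½‖(b−a)×(c−a)‖:
  f1: (p4, p6, p2) → 124.5570
  f2: (p4, p8, p2) → 57.2872
  f3: (p4, p7, p8) → 83.8749
  f4: (p12, p1, p6) → 55.9052
  f5: (p11, p1, p6) → 27.1265
  f6: (p11, p7, p6) → 20.4318
  f7: (p11, p7, p1) → 42.0130
  f8: (p13, p7, p8) → 55.3243
  f9: (p13, p7, p1) → 32.8730
  f10: (p9, p7, p6) → 70.1381
  f11: (p9, p4, p6) → 54.2338
  f12: (p9, p4, p7) → 27.9547
  f13: (p10, p6, p2) → 69.6520
  f14: (p10, p12, p2) → 29.9845
  f15: (p10, p12, p6) → 9.8585
  f16: (p14, p12, p2) → 12.0700
  f17: (p0, p13, p1) → 41.4606
  f18: (p0, p12, p1) → 59.3974
  f19: (p0, p14, p12) → 54.3491
  f20: (p0, p13, p8) → 22.0566
  f21: (p0, p8, p2) → 32.5618
  f22: (p0, p14, p2) → 35.6660
Σ area = 1018.776

Euler: V−E+F = 13−33+22 = 2.

facets=22 area=1018.776


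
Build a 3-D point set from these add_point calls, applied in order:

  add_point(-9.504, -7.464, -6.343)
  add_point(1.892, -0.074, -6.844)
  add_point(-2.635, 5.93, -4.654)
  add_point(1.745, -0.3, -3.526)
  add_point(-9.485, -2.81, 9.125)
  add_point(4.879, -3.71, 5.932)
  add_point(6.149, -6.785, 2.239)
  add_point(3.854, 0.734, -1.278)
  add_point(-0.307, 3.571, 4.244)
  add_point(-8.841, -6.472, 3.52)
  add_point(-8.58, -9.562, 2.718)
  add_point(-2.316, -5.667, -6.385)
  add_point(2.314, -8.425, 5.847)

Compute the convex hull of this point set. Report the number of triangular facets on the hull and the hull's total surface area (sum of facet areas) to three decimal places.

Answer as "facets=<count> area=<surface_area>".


Extreme-point indices: [0, 1, 2, 4, 5, 6, 7, 8, 10, 11, 12] — 11 of 13 on the boundary.

Area of each hull facet:
  f1: (p4, p2, p0) → 114.0346
  f2: (p8, p4, p2) → 54.8540
  f3: (p1, p2, p0) → 53.0610
  f4: (p10, p4, p0) → 38.0349
  f5: (p11, p6, p0) → 34.1543
  f6: (p11, p1, p0) → 16.3975
  f7: (p11, p1, p6) → 40.6216
  f8: (p7, p1, p6) → 24.0193
  f9: (p7, p8, p2) → 31.4758
  f10: (p7, p1, p2) → 22.9666
  f11: (p12, p10, p4) → 52.5110
  f12: (p12, p6, p0) → 46.8918
  f13: (p12, p10, p0) → 50.0933
  f14: (p5, p7, p6) → 20.3857
  f15: (p5, p7, p8) → 29.7450
  f16: (p5, p12, p6) → 12.0257
  f17: (p5, p8, p4) → 55.3667
  f18: (p5, p12, p4) → 36.1171
Σ area = 732.756

Euler characteristic 11−27+18 = 2 ✓

facets=18 area=732.756


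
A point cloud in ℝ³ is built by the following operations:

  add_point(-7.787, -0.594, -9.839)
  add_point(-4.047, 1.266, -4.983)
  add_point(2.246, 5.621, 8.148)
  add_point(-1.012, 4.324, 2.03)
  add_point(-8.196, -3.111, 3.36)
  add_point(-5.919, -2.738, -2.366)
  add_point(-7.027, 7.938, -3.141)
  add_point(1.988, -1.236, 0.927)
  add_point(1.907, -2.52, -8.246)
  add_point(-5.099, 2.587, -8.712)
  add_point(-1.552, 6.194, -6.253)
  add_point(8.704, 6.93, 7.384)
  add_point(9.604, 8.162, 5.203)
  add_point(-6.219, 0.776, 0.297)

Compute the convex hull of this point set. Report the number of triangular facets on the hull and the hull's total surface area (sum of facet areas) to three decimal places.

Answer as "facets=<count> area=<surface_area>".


facets=18 area=692.299

Hull vertices (11/14): indices [0, 2, 4, 5, 6, 7, 8, 9, 10, 11, 12].

Triangle areas on the boundary:
  f1: (p6, p0, p4) → 65.0553
  f2: (p6, p2, p4) → 84.3899
  f3: (p6, p2, p12) → 59.8112
  f4: (p7, p8, p4) → 48.3317
  f5: (p5, p0, p4) → 14.9091
  f6: (p5, p8, p4) → 15.7652
  f7: (p5, p8, p0) → 36.1995
  f8: (p10, p8, p12) → 77.2089
  f9: (p10, p6, p12) → 51.4787
  f10: (p11, p8, p12) → 24.6174
  f11: (p11, p7, p8) → 45.3657
  f12: (p11, p2, p12) → 7.5679
  f13: (p11, p2, p4) → 29.6046
  f14: (p11, p7, p4) → 56.4416
  f15: (p9, p8, p0) → 18.6648
  f16: (p9, p10, p8) → 24.1226
  f17: (p9, p6, p0) → 14.5915
  f18: (p9, p10, p6) → 18.1729
Σ area = 692.299

Euler characteristic 11−27+18 = 2 ✓


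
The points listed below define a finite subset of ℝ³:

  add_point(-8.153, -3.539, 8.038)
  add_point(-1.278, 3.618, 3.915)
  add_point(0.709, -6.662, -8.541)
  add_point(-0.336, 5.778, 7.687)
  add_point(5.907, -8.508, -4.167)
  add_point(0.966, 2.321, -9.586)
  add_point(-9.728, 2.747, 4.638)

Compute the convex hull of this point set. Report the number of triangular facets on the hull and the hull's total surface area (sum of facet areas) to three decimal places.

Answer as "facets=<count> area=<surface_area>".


Extreme-point indices: [0, 2, 3, 4, 5, 6] — 6 of 7 on the boundary.

Triangle areas on the boundary:
  f1: (p5, p3, p6) → 87.6016
  f2: (p5, p3, p4) → 112.7979
  f3: (p0, p3, p6) → 37.6716
  f4: (p0, p3, p4) → 112.2065
  f5: (p2, p5, p4) → 30.2645
  f6: (p2, p0, p4) → 66.2748
  f7: (p2, p5, p6) → 80.2280
  f8: (p2, p0, p6) → 68.7922
Σ area = 595.837

Euler: V−E+F = 6−12+8 = 2.

facets=8 area=595.837


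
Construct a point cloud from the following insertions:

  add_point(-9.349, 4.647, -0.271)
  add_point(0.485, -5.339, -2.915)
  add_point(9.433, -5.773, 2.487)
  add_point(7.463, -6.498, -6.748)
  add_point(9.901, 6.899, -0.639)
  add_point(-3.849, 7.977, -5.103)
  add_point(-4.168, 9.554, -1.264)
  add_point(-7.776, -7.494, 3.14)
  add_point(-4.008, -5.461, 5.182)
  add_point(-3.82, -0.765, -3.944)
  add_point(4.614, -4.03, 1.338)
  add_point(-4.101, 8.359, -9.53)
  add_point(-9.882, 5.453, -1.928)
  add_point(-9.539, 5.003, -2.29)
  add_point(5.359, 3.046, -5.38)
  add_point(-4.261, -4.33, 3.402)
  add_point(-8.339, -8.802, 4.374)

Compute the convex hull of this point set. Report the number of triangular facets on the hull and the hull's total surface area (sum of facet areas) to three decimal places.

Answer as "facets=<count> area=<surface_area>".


facets=22 area=923.350

Extreme-point indices: [0, 2, 3, 4, 6, 7, 8, 9, 11, 12, 13, 14, 16] — 13 of 17 on the boundary.

Triangle areas on the boundary:
  f1: (p6, p11, p12) → 29.0752
  f2: (p6, p11, p4) → 59.8452
  f3: (p13, p16, p12) → 4.7153
  f4: (p13, p11, p12) → 2.8818
  f5: (p13, p11, p16) → 59.7794
  f6: (p2, p3, p4) → 61.1287
  f7: (p2, p3, p16) → 85.2637
  f8: (p14, p11, p4) → 38.8645
  f9: (p14, p3, p4) → 33.5705
  f10: (p14, p3, p11) → 47.2363
  f11: (p9, p3, p16) → 79.2378
  f12: (p9, p3, p11) → 66.4452
  f13: (p0, p16, p12) → 9.8081
  f14: (p0, p6, p12) → 6.7625
  f15: (p8, p6, p4) → 114.7951
  f16: (p8, p2, p4) → 89.3798
  f17: (p8, p2, p16) → 26.0963
  f18: (p8, p0, p16) → 34.8785
  f19: (p8, p0, p6) → 43.5317
  f20: (p7, p11, p16) → 2.8571
  f21: (p7, p9, p16) → 0.9546
  f22: (p7, p9, p11) → 26.2424
Σ area = 923.350

Euler: V−E+F = 13−33+22 = 2.


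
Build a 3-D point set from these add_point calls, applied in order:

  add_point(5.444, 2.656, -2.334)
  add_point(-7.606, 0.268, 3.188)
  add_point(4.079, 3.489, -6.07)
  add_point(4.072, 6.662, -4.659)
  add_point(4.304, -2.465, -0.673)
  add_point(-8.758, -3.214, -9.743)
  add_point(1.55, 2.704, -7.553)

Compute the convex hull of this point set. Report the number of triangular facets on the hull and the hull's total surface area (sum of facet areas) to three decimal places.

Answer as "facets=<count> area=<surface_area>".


facets=10 area=357.772

Hull vertices (7/7): indices [0, 1, 2, 3, 4, 5, 6].

Area of each hull facet:
  f1: (p1, p3, p5) → 98.5202
  f2: (p1, p3, p0) → 34.6359
  f3: (p4, p1, p5) → 83.0341
  f4: (p4, p1, p0) → 35.1330
  f5: (p6, p3, p5) → 18.2476
  f6: (p6, p4, p5) → 54.2208
  f7: (p2, p3, p0) → 6.9335
  f8: (p2, p6, p3) → 4.7496
  f9: (p2, p4, p0) → 10.2548
  f10: (p2, p6, p4) → 12.0428
Σ area = 357.772

Euler characteristic 7−15+10 = 2 ✓


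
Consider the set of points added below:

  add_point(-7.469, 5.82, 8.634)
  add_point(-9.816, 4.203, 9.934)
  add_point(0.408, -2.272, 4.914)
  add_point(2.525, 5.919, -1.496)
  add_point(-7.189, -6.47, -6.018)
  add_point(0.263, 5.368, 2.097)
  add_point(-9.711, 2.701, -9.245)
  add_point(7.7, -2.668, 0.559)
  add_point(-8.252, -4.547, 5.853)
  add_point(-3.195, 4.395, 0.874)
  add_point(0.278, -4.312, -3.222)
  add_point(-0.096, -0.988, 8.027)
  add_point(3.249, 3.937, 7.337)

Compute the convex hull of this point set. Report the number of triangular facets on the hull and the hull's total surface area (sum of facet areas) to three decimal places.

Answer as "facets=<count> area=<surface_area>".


Points on the hull: [0, 1, 3, 4, 6, 7, 8, 10, 11, 12] (10 of 13).

Area of each hull facet:
  f1: (p3, p6, p7) → 71.3999
  f2: (p8, p4, p7) → 94.7137
  f3: (p8, p6, p1) → 82.1870
  f4: (p8, p6, p4) → 59.9575
  f5: (p10, p4, p7) → 4.5456
  f6: (p10, p6, p7) → 38.9321
  f7: (p10, p6, p4) → 41.2861
  f8: (p12, p3, p7) → 42.2012
  f9: (p0, p12, p1) → 12.3725
  f10: (p0, p12, p3) → 49.7631
  f11: (p0, p6, p1) → 27.9028
  f12: (p0, p3, p6) → 103.2361
  f13: (p11, p8, p7) → 45.5668
  f14: (p11, p12, p7) → 30.6631
  f15: (p11, p8, p1) → 42.6744
  f16: (p11, p12, p1) → 33.2566
Σ area = 780.659

Euler: V−E+F = 10−24+16 = 2.

facets=16 area=780.659


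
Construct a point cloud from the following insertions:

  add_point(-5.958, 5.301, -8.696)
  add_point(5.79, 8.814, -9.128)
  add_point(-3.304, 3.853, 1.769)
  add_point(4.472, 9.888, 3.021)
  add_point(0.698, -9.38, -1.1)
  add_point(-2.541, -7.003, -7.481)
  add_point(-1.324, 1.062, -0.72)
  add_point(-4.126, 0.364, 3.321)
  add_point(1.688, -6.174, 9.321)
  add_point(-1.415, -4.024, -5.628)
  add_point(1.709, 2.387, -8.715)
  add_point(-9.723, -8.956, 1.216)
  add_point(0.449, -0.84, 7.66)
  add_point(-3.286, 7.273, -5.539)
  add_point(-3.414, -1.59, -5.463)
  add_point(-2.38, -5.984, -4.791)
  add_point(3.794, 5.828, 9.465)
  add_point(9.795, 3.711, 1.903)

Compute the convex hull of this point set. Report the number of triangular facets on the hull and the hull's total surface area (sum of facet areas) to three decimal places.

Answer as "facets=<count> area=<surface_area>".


Points on the hull: [0, 1, 2, 3, 4, 5, 7, 8, 10, 11, 13, 16, 17] (13 of 18).

Area of each hull facet:
  f1: (p1, p3, p17) → 48.6118
  f2: (p4, p1, p17) → 103.7863
  f3: (p4, p8, p11) → 57.9872
  f4: (p4, p8, p17) → 78.6947
  f5: (p16, p3, p17) → 30.6477
  f6: (p16, p8, p17) → 59.8194
  f7: (p16, p8, p11) → 81.8672
  f8: (p16, p7, p11) → 32.6991
  f9: (p13, p1, p3) → 54.2813
  f10: (p13, p0, p1) → 21.1839
  f11: (p5, p4, p1) → 66.8563
  f12: (p5, p4, p11) → 39.0210
  f13: (p5, p0, p11) → 73.2447
  f14: (p2, p16, p7) → 20.8043
  f15: (p2, p13, p0) → 16.5970
  f16: (p2, p16, p3) → 36.3502
  f17: (p2, p13, p3) → 39.6059
  f18: (p2, p0, p11) → 78.0627
  f19: (p2, p7, p11) → 13.4626
  f20: (p10, p0, p1) → 30.6301
  f21: (p10, p5, p1) → 6.0893
  f22: (p10, p5, p0) → 42.4906
Σ area = 1032.793

Check V−E+F: 13 − 33 + 22 = 2.

facets=22 area=1032.793


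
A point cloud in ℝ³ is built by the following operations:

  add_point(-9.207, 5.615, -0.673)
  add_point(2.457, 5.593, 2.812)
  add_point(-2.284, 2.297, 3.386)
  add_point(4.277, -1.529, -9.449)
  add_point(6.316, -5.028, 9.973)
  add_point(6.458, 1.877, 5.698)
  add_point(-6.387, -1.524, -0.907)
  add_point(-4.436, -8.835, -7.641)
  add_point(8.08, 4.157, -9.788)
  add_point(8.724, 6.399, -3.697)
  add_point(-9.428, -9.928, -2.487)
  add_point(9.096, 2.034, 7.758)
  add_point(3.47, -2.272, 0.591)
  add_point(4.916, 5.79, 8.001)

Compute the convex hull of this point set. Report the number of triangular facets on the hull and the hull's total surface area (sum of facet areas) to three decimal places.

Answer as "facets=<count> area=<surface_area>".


Extreme-point indices: [0, 3, 4, 7, 8, 9, 10, 11, 13] — 9 of 14 on the boundary.

Area of each hull facet:
  f1: (p8, p4, p11) → 65.1638
  f2: (p0, p4, p10) → 153.4293
  f3: (p7, p4, p10) → 74.3497
  f4: (p7, p0, p10) → 56.6255
  f5: (p7, p0, p8) → 141.1301
  f6: (p13, p4, p11) → 21.0431
  f7: (p13, p0, p4) → 90.1861
  f8: (p3, p8, p4) → 67.2926
  f9: (p3, p7, p4) → 112.1797
  f10: (p3, p7, p8) → 11.7224
  f11: (p9, p0, p8) → 59.3022
  f12: (p9, p13, p0) → 99.2678
  f13: (p9, p8, p11) → 26.3225
  f14: (p9, p13, p11) → 33.6480
Σ area = 1011.663

Check V−E+F: 9 − 21 + 14 = 2.

facets=14 area=1011.663


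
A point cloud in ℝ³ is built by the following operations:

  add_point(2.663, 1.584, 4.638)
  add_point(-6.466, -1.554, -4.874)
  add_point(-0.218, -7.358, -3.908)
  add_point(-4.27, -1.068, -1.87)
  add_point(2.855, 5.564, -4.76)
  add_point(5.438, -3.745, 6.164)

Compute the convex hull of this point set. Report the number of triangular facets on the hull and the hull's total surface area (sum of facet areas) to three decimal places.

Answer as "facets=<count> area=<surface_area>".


facets=8 area=303.906

6 of the 6 inputs are extreme points: [0, 1, 2, 3, 4, 5].

Per-facet area ½‖(b−a)×(c−a)‖:
  f1: (p2, p4, p1) → 49.6036
  f2: (p2, p4, p5) → 75.6165
  f3: (p0, p4, p5) → 26.3528
  f4: (p3, p0, p5) → 29.6596
  f5: (p3, p2, p1) → 14.5499
  f6: (p3, p2, p5) → 45.8144
  f7: (p3, p4, p1) → 18.3585
  f8: (p3, p0, p4) → 43.9503
Σ area = 303.906

Euler characteristic 6−12+8 = 2 ✓


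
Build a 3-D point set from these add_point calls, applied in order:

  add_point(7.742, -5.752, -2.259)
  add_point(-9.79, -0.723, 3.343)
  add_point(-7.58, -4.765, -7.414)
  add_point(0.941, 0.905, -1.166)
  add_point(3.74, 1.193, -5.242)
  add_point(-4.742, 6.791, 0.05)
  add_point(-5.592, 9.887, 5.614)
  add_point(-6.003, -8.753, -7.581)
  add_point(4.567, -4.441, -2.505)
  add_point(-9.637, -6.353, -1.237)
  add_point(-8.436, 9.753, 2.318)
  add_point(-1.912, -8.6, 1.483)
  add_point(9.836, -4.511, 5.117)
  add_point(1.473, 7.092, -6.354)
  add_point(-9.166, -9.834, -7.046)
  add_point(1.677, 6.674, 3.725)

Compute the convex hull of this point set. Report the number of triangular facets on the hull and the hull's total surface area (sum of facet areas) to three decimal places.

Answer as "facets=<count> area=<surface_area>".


facets=22 area=944.683

Extreme-point indices: [0, 1, 2, 4, 6, 7, 9, 10, 11, 12, 13, 14, 15] — 13 of 16 on the boundary.

Facet areas (half cross-product norm):
  f1: (p6, p12, p1) → 114.4184
  f2: (p11, p12, p1) → 68.1050
  f3: (p10, p6, p1) → 23.0926
  f4: (p15, p6, p12) → 32.9470
  f5: (p0, p4, p7) → 59.2575
  f6: (p0, p11, p12) → 41.6595
  f7: (p14, p10, p1) → 60.2112
  f8: (p14, p0, p7) → 12.9225
  f9: (p14, p0, p11) → 56.7865
  f10: (p13, p4, p7) → 41.9880
  f11: (p13, p15, p12) → 69.4536
  f12: (p13, p10, p6) → 29.2531
  f13: (p13, p15, p6) → 40.4055
  f14: (p13, p0, p12) → 56.0913
  f15: (p13, p0, p4) → 6.4163
  f16: (p9, p11, p1) → 30.8170
  f17: (p9, p14, p1) → 8.4713
  f18: (p9, p14, p11) → 28.7439
  f19: (p2, p14, p10) → 31.4909
  f20: (p2, p13, p10) → 97.4280
  f21: (p2, p14, p7) → 7.2540
  f22: (p2, p13, p7) → 27.4701
Σ area = 944.683

Check V−E+F: 13 − 33 + 22 = 2.


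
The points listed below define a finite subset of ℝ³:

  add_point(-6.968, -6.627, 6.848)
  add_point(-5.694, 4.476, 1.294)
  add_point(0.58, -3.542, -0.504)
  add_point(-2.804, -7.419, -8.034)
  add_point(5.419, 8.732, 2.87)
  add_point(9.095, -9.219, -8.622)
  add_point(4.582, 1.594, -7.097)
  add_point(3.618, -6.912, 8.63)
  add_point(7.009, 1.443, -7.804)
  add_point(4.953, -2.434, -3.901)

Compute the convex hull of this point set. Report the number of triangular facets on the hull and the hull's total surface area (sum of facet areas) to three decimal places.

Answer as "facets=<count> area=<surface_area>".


Hull vertices (8/10): indices [0, 1, 3, 4, 5, 6, 7, 8].

Per-facet area ½‖(b−a)×(c−a)‖:
  f1: (p7, p5, p0) → 96.9767
  f2: (p7, p4, p0) → 90.0057
  f3: (p7, p4, p5) → 148.5438
  f4: (p3, p5, p0) → 88.3078
  f5: (p1, p4, p0) → 70.1240
  f6: (p1, p3, p0) → 88.0692
  f7: (p8, p4, p5) → 54.9383
  f8: (p8, p3, p5) → 61.7495
  f9: (p6, p1, p3) → 76.5176
  f10: (p6, p8, p3) → 12.4854
  f11: (p6, p1, p4) → 68.3548
  f12: (p6, p8, p4) → 15.2577
Σ area = 871.331

Euler: V−E+F = 8−18+12 = 2.

facets=12 area=871.331


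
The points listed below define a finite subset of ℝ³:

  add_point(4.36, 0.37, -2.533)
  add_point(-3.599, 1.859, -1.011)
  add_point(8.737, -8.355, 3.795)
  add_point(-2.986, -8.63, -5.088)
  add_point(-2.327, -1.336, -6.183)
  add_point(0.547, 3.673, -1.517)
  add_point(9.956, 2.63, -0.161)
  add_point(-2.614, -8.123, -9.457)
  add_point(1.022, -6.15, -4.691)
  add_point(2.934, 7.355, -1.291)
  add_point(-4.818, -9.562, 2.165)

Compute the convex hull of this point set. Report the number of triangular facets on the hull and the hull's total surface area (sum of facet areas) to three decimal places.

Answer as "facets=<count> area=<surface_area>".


facets=12 area=577.919

8 of the 11 inputs are extreme points: [1, 2, 3, 4, 6, 7, 9, 10].

Facet areas (half cross-product norm):
  f1: (p7, p9, p6) → 77.3805
  f2: (p1, p9, p10) → 36.1664
  f3: (p1, p7, p10) → 65.2417
  f4: (p2, p9, p10) → 115.0275
  f5: (p2, p9, p6) → 44.0493
  f6: (p2, p7, p6) → 100.3391
  f7: (p4, p7, p9) → 18.5464
  f8: (p4, p1, p9) → 26.2383
  f9: (p4, p1, p7) → 13.5124
  f10: (p3, p7, p10) → 2.6761
  f11: (p3, p2, p10) → 51.1761
  f12: (p3, p2, p7) → 27.5651
Σ area = 577.919

Euler: V−E+F = 8−18+12 = 2.


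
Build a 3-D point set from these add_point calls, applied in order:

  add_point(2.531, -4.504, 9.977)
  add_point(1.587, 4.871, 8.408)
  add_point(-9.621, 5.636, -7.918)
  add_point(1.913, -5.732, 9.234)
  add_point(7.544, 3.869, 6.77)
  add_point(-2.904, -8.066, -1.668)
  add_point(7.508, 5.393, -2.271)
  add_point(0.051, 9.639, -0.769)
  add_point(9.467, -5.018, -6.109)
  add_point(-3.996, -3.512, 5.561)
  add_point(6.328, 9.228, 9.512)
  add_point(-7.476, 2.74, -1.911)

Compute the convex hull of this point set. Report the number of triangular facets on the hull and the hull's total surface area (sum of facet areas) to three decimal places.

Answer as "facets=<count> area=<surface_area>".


12 of the 12 inputs are extreme points: [0, 1, 2, 3, 4, 5, 6, 7, 8, 9, 10, 11].

Area of each hull facet:
  f1: (p5, p8, p2) → 111.0416
  f2: (p9, p5, p2) → 69.9487
  f3: (p6, p8, p2) → 101.3629
  f4: (p4, p0, p8) → 80.1191
  f5: (p4, p10, p0) → 27.7533
  f6: (p4, p6, p8) → 50.7947
  f7: (p4, p6, p10) → 26.9057
  f8: (p3, p9, p5) → 31.0530
  f9: (p3, p9, p0) → 5.4057
  f10: (p3, p5, p8) → 81.4239
  f11: (p3, p0, p8) → 13.0496
  f12: (p11, p9, p2) → 8.4888
  f13: (p1, p10, p0) → 25.9535
  f14: (p1, p9, p0) → 36.2455
  f15: (p1, p11, p9) → 53.8235
  f16: (p1, p10, p2) → 55.1393
  f17: (p1, p11, p2) → 30.8847
  f18: (p7, p10, p2) → 37.9747
  f19: (p7, p6, p2) → 50.5563
  f20: (p7, p6, p10) → 49.8205
Σ area = 947.745

Euler characteristic 12−30+20 = 2 ✓

facets=20 area=947.745


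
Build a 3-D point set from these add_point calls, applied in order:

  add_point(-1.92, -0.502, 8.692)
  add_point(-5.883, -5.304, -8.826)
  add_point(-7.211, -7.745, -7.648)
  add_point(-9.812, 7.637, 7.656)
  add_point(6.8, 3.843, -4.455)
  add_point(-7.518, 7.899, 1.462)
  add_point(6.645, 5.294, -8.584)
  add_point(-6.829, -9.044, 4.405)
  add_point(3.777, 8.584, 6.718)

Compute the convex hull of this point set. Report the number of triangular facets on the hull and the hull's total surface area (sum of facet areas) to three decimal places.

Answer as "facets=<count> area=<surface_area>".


Hull vertices (9/9): indices [0, 1, 2, 3, 4, 5, 6, 7, 8].

Triangle areas on the boundary:
  f1: (p6, p8, p4) → 19.3398
  f2: (p2, p7, p3) → 104.3184
  f3: (p2, p7, p4) → 111.0222
  f4: (p2, p6, p4) → 40.4149
  f5: (p2, p6, p1) → 12.9501
  f6: (p0, p7, p4) → 87.1147
  f7: (p0, p8, p4) → 68.1705
  f8: (p0, p7, p3) → 59.7235
  f9: (p0, p8, p3) → 60.0985
  f10: (p5, p8, p3) → 41.1113
  f11: (p5, p6, p8) → 96.0305
  f12: (p5, p6, p1) → 123.8021
  f13: (p5, p2, p3) → 53.6475
  f14: (p5, p2, p1) → 23.7423
Σ area = 901.486

Euler: V−E+F = 9−21+14 = 2.

facets=14 area=901.486
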